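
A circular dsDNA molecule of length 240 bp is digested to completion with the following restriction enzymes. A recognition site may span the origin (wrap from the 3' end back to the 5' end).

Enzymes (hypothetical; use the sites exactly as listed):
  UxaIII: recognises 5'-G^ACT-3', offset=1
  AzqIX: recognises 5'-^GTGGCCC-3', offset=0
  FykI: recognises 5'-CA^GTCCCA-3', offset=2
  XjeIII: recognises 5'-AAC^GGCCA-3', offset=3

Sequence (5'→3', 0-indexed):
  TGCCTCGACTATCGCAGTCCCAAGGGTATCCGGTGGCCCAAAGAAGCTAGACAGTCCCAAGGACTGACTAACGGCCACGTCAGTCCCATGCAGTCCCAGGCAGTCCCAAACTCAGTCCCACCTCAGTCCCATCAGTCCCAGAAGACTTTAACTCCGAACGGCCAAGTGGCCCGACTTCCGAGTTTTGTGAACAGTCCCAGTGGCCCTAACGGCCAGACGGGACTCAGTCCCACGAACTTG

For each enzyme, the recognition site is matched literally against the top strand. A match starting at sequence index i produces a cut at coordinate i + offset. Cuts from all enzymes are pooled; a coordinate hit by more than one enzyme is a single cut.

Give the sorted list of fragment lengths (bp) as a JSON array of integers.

Site scan:
  UxaIII GACT/1: at [6, 61, 65, 143, 172, 220] ⇒ [7, 62, 66, 144, 173, 221]
  AzqIX GTGGCCC/0: at [32, 165, 199] ⇒ [32, 165, 199]
  FykI CAGTCCCA/2: at [14, 51, 80, 90, 100, 112, 123, 132, 191, 224] ⇒ [16, 53, 82, 92, 102, 114, 125, 134, 193, 226]
  XjeIII AACGGCCA/3: at [69, 156, 207] ⇒ [72, 159, 210]

All cut coordinates (distinct, sorted): [7, 16, 32, 53, 62, 66, 72, 82, 92, 102, 114, 125, 134, 144, 159, 165, 173, 193, 199, 210, 221, 226]

Fragments:
  7→16: 9 bp
  16→32: 16 bp
  32→53: 21 bp
  53→62: 9 bp
  62→66: 4 bp
  66→72: 6 bp
  72→82: 10 bp
  82→92: 10 bp
  92→102: 10 bp
  102→114: 12 bp
  114→125: 11 bp
  125→134: 9 bp
  134→144: 10 bp
  144→159: 15 bp
  159→165: 6 bp
  165→173: 8 bp
  173→193: 20 bp
  193→199: 6 bp
  199→210: 11 bp
  210→221: 11 bp
  221→226: 5 bp
  226→7 (wrap): 240-226+7 = 21 bp

[4,5,6,6,6,8,9,9,9,10,10,10,10,11,11,11,12,15,16,20,21,21]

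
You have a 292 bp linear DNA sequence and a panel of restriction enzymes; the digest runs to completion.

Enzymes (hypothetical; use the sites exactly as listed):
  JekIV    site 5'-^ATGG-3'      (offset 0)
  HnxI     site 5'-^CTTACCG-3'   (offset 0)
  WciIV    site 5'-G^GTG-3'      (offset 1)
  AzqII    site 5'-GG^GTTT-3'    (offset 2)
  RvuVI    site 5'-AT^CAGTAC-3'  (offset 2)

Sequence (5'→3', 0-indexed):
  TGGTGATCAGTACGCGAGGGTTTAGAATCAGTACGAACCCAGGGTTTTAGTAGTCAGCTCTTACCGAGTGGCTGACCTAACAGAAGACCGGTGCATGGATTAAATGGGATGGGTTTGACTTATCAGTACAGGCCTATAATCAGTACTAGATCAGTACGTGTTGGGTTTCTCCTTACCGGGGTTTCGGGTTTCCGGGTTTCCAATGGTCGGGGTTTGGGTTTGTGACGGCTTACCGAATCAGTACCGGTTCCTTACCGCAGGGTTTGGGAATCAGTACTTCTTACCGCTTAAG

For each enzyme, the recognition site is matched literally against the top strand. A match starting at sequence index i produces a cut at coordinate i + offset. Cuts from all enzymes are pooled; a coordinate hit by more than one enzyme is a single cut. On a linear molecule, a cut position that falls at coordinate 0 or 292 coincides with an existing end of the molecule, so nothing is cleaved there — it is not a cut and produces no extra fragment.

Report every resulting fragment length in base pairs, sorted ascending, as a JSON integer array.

Scan for sites:
  JekIV (ATGG, off=0): starts [94, 103, 108, 202] → cuts [94, 103, 108, 202]
  HnxI (CTTACCG, off=0): starts [59, 171, 228, 250, 279] → cuts [59, 171, 228, 250, 279]
  WciIV (GGTG, off=1): starts [1, 89] → cuts [2, 90]
  AzqII (GGGTTT, off=2): starts [17, 41, 110, 162, 178, 185, 193, 209, 215, 259] → cuts [19, 43, 112, 164, 180, 187, 195, 211, 217, 261]
  RvuVI (ATCAGTAC, off=2): starts [5, 26, 121, 138, 149, 236, 269] → cuts [7, 28, 123, 140, 151, 238, 271]

All cut coordinates (distinct, sorted): [2, 7, 19, 28, 43, 59, 90, 94, 103, 108, 112, 123, 140, 151, 164, 171, 180, 187, 195, 202, 211, 217, 228, 238, 250, 261, 271, 279]

Fragment lengths:
  [0,2): 2 bp
  [2,7): 5 bp
  [7,19): 12 bp
  [19,28): 9 bp
  [28,43): 15 bp
  [43,59): 16 bp
  [59,90): 31 bp
  [90,94): 4 bp
  [94,103): 9 bp
  [103,108): 5 bp
  [108,112): 4 bp
  [112,123): 11 bp
  [123,140): 17 bp
  [140,151): 11 bp
  [151,164): 13 bp
  [164,171): 7 bp
  [171,180): 9 bp
  [180,187): 7 bp
  [187,195): 8 bp
  [195,202): 7 bp
  [202,211): 9 bp
  [211,217): 6 bp
  [217,228): 11 bp
  [228,238): 10 bp
  [238,250): 12 bp
  [250,261): 11 bp
  [261,271): 10 bp
  [271,279): 8 bp
  [279,292): 13 bp

[2,4,4,5,5,6,7,7,7,8,8,9,9,9,9,10,10,11,11,11,11,12,12,13,13,15,16,17,31]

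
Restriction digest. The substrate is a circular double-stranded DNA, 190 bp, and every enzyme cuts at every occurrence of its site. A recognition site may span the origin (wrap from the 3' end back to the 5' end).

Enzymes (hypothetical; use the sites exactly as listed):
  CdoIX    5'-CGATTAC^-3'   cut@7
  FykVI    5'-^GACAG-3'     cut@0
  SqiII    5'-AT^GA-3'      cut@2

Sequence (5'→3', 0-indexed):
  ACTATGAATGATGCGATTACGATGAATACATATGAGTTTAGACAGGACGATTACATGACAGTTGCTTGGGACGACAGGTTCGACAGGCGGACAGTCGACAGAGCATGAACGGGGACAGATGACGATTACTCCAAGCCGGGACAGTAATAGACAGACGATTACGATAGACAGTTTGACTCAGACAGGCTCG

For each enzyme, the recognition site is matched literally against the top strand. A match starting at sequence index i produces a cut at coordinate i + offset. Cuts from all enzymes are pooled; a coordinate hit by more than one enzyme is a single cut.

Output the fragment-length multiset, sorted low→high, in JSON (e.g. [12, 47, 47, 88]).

[2,3,4,4,7,7,7,7,8,9,9,10,10,10,10,11,13,14,14,15,16]

Scan for sites:
  CdoIX CGATTAC/7: at [13, 47, 122, 155] ⇒ [20, 54, 129, 162]
  FykVI GACAG/0: at [40, 56, 72, 81, 89, 96, 113, 139, 149, 166, 180] ⇒ [40, 56, 72, 81, 89, 96, 113, 139, 149, 166, 180]
  SqiII ATGA/2: at [3, 7, 21, 31, 54, 104, 118] ⇒ [5, 9, 23, 33, 56, 106, 120]

All cut coordinates (distinct, sorted): [5, 9, 20, 23, 33, 40, 54, 56, 72, 81, 89, 96, 106, 113, 120, 129, 139, 149, 162, 166, 180]

Fragment lengths:
  5→9: 4 bp
  9→20: 11 bp
  20→23: 3 bp
  23→33: 10 bp
  33→40: 7 bp
  40→54: 14 bp
  54→56: 2 bp
  56→72: 16 bp
  72→81: 9 bp
  81→89: 8 bp
  89→96: 7 bp
  96→106: 10 bp
  106→113: 7 bp
  113→120: 7 bp
  120→129: 9 bp
  129→139: 10 bp
  139→149: 10 bp
  149→162: 13 bp
  162→166: 4 bp
  166→180: 14 bp
  180→5 (wrap): 190-180+5 = 15 bp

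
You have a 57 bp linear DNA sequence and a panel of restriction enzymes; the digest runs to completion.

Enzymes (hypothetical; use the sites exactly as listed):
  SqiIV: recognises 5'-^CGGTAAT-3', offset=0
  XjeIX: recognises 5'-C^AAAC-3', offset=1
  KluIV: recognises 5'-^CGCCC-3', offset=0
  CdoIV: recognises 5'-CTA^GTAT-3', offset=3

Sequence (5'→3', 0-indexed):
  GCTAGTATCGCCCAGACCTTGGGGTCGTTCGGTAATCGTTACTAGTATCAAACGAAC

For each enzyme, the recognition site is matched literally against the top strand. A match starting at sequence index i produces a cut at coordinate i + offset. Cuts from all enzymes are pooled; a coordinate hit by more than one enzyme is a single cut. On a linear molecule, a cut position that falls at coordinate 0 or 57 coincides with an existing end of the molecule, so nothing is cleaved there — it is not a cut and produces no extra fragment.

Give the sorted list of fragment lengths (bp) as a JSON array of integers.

Per-enzyme occurrences:
  SqiIV CGGTAAT/0: at [29] ⇒ [29]
  XjeIX CAAAC/1: at [48] ⇒ [49]
  KluIV CGCCC/0: at [8] ⇒ [8]
  CdoIV CTAGTAT/3: at [1, 41] ⇒ [4, 44]

All cut coordinates (distinct, sorted): [4, 8, 29, 44, 49]

Fragments:
  [0,4): 4 bp
  [4,8): 4 bp
  [8,29): 21 bp
  [29,44): 15 bp
  [44,49): 5 bp
  [49,57): 8 bp

[4,4,5,8,15,21]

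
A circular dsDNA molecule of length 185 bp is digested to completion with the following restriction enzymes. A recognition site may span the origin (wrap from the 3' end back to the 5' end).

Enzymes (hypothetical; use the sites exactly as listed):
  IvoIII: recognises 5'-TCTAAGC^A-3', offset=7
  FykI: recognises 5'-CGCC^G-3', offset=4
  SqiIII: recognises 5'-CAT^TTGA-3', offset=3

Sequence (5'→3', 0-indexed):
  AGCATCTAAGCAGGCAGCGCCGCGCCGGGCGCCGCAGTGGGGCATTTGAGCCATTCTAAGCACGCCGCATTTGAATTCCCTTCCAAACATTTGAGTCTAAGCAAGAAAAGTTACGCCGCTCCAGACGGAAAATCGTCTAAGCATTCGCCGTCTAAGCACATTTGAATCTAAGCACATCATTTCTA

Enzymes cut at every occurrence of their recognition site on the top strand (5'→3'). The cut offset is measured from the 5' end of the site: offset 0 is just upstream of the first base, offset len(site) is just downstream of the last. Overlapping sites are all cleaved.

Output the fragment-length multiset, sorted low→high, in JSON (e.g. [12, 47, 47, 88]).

[4,4,5,5,7,7,8,8,10,12,12,12,15,15,16,20,25]

Scan for sites:
  IvoIII TCTAAGCA/7: at [4, 54, 95, 135, 150, 166, 181] ⇒ [3, 11, 61, 102, 142, 157, 173]
  FykI CGCCG/4: at [17, 22, 29, 62, 113, 145] ⇒ [21, 26, 33, 66, 117, 149]
  SqiIII CATTTGA/3: at [42, 67, 87, 158] ⇒ [45, 70, 90, 161]

All cut coordinates (distinct, sorted): [3, 11, 21, 26, 33, 45, 61, 66, 70, 90, 102, 117, 142, 149, 157, 161, 173]

Fragment lengths:
  3→11: 8 bp
  11→21: 10 bp
  21→26: 5 bp
  26→33: 7 bp
  33→45: 12 bp
  45→61: 16 bp
  61→66: 5 bp
  66→70: 4 bp
  70→90: 20 bp
  90→102: 12 bp
  102→117: 15 bp
  117→142: 25 bp
  142→149: 7 bp
  149→157: 8 bp
  157→161: 4 bp
  161→173: 12 bp
  173→3 (wrap): 185-173+3 = 15 bp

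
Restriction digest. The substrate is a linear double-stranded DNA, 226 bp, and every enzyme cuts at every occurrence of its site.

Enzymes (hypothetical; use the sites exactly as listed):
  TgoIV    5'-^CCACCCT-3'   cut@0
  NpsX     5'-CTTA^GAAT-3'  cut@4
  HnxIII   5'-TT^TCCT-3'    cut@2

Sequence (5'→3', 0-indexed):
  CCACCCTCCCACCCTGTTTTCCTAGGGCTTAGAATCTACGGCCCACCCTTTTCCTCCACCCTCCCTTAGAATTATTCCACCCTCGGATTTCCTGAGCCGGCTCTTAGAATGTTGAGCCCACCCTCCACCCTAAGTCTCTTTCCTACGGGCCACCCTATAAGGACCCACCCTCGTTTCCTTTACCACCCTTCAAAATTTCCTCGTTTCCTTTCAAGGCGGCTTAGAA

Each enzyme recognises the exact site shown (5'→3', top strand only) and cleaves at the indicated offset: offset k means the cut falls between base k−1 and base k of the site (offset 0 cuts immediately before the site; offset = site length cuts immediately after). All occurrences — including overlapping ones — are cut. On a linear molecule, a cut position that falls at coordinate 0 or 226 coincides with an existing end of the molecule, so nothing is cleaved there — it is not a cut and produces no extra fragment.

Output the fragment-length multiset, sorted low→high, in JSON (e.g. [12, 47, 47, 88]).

[4,7,7,8,8,8,9,9,11,11,11,11,12,13,13,15,15,16,17,21]

Site scan:
  TgoIV (CCACCCT, off=0): starts [0, 8, 42, 55, 76, 117, 124, 149, 164, 182] → cuts [8, 42, 55, 76, 117, 124, 149, 164, 182] (position 0 is a terminus of the linear molecule — no cut)
  NpsX (CTTAGAAT, off=4): starts [27, 64, 102] → cuts [31, 68, 106]
  HnxIII (TTTCCT, off=2): starts [17, 49, 87, 138, 173, 195, 203] → cuts [19, 51, 89, 140, 175, 197, 205]

Pooled cuts: [8, 19, 31, 42, 51, 55, 68, 76, 89, 106, 117, 124, 140, 149, 164, 175, 182, 197, 205]

Fragment lengths:
  [0,8): 8 bp
  [8,19): 11 bp
  [19,31): 12 bp
  [31,42): 11 bp
  [42,51): 9 bp
  [51,55): 4 bp
  [55,68): 13 bp
  [68,76): 8 bp
  [76,89): 13 bp
  [89,106): 17 bp
  [106,117): 11 bp
  [117,124): 7 bp
  [124,140): 16 bp
  [140,149): 9 bp
  [149,164): 15 bp
  [164,175): 11 bp
  [175,182): 7 bp
  [182,197): 15 bp
  [197,205): 8 bp
  [205,226): 21 bp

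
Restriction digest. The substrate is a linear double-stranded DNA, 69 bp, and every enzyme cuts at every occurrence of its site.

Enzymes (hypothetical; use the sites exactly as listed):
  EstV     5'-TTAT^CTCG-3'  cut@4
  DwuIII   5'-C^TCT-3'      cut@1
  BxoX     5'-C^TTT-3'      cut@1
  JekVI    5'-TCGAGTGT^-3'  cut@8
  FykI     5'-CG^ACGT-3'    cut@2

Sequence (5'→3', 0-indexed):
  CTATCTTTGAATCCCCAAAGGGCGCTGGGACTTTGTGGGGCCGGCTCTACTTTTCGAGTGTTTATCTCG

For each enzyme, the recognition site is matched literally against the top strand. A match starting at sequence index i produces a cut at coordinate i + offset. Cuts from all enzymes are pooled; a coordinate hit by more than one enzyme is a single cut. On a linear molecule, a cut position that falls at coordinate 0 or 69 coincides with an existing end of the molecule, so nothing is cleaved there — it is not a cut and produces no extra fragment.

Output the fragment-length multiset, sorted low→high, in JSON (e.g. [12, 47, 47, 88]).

[4,4,5,5,11,14,26]

Scan for sites:
  EstV TTATCTCG/4: at [61] ⇒ [65]
  DwuIII CTCT/1: at [44] ⇒ [45]
  BxoX CTTT/1: at [4, 30, 49] ⇒ [5, 31, 50]
  JekVI TCGAGTGT/8: at [53] ⇒ [61]
  FykI (CGACGT, off=2): no sites

All cut coordinates (distinct, sorted): [5, 31, 45, 50, 61, 65]

Fragments:
  [0,5): 5 bp
  [5,31): 26 bp
  [31,45): 14 bp
  [45,50): 5 bp
  [50,61): 11 bp
  [61,65): 4 bp
  [65,69): 4 bp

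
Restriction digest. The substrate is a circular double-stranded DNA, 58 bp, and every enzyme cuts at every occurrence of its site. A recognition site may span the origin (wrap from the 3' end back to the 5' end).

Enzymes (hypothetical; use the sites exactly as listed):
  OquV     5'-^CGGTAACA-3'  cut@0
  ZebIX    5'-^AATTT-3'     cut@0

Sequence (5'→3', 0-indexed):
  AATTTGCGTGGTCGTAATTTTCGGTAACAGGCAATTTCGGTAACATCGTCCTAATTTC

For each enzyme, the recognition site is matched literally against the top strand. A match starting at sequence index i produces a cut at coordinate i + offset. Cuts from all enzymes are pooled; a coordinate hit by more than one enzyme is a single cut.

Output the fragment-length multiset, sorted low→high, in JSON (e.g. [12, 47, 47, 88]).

[5,6,6,11,15,15]

Scan for sites:
  OquV (CGGTAACA, off=0): starts [21, 37] → cuts [21, 37]
  ZebIX (AATTT, off=0): starts [0, 15, 32, 52] → cuts [0, 15, 32, 52]

All cut coordinates (distinct, sorted): [0, 15, 21, 32, 37, 52]

Fragments:
  0→15: 15 bp
  15→21: 6 bp
  21→32: 11 bp
  32→37: 5 bp
  37→52: 15 bp
  52→0 (wrap): 58-52+0 = 6 bp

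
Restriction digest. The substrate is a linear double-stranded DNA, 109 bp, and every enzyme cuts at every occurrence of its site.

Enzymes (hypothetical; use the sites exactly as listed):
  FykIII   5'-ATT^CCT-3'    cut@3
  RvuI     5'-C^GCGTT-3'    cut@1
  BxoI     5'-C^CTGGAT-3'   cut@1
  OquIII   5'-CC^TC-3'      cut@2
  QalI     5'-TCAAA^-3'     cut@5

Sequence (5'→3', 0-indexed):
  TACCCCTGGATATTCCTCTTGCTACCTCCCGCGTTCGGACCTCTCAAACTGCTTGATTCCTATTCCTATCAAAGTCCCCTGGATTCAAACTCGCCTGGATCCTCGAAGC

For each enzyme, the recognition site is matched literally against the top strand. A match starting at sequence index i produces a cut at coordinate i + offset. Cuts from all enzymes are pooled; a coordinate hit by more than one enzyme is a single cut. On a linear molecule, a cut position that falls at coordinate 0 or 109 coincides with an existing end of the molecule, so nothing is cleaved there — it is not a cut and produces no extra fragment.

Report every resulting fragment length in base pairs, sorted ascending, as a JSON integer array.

Site scan:
  FykIII ATTCCT/3: at [11, 55, 61] ⇒ [14, 58, 64]
  RvuI CGCGTT/1: at [29] ⇒ [30]
  BxoI CCTGGAT/1: at [4, 77, 93] ⇒ [5, 78, 94]
  OquIII CCTC/2: at [14, 24, 39, 100] ⇒ [16, 26, 41, 102]
  QalI TCAAA/5: at [43, 68, 84] ⇒ [48, 73, 89]

All cut coordinates (distinct, sorted): [5, 14, 16, 26, 30, 41, 48, 58, 64, 73, 78, 89, 94, 102]

Fragment lengths:
  [0,5): 5 bp
  [5,14): 9 bp
  [14,16): 2 bp
  [16,26): 10 bp
  [26,30): 4 bp
  [30,41): 11 bp
  [41,48): 7 bp
  [48,58): 10 bp
  [58,64): 6 bp
  [64,73): 9 bp
  [73,78): 5 bp
  [78,89): 11 bp
  [89,94): 5 bp
  [94,102): 8 bp
  [102,109): 7 bp

[2,4,5,5,5,6,7,7,8,9,9,10,10,11,11]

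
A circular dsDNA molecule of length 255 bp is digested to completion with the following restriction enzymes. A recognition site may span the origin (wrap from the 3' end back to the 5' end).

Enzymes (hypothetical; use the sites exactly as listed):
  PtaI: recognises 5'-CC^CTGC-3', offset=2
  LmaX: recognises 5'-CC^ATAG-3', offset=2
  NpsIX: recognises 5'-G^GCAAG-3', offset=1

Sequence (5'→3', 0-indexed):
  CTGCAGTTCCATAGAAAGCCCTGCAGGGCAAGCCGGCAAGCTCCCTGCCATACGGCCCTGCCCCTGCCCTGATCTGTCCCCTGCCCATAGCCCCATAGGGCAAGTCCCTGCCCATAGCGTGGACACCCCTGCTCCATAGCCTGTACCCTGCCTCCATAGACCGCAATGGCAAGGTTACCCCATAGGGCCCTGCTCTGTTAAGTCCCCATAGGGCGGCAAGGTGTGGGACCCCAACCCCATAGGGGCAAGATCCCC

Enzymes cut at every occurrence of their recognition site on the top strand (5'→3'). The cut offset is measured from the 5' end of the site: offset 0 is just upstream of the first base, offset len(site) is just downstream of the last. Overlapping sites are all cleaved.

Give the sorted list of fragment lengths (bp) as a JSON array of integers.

Site scan:
  PtaI (CCCTGC, off=2): starts [18, 42, 55, 61, 78, 105, 126, 145, 187, 253] → cuts [0, 20, 44, 57, 63, 80, 107, 128, 147, 189]
  LmaX (CCATAG, off=2): starts [8, 84, 92, 111, 133, 153, 179, 205, 236] → cuts [10, 86, 94, 113, 135, 155, 181, 207, 238]
  NpsIX (GGCAAG, off=1): starts [26, 34, 98, 167, 214, 243] → cuts [27, 35, 99, 168, 215, 244]

Pooled cuts: [0, 10, 20, 27, 35, 44, 57, 63, 80, 86, 94, 99, 107, 113, 128, 135, 147, 155, 168, 181, 189, 207, 215, 238, 244]

Fragment lengths:
  0→10: 10 bp
  10→20: 10 bp
  20→27: 7 bp
  27→35: 8 bp
  35→44: 9 bp
  44→57: 13 bp
  57→63: 6 bp
  63→80: 17 bp
  80→86: 6 bp
  86→94: 8 bp
  94→99: 5 bp
  99→107: 8 bp
  107→113: 6 bp
  113→128: 15 bp
  128→135: 7 bp
  135→147: 12 bp
  147→155: 8 bp
  155→168: 13 bp
  168→181: 13 bp
  181→189: 8 bp
  189→207: 18 bp
  207→215: 8 bp
  215→238: 23 bp
  238→244: 6 bp
  244→0 (wrap): 255-244+0 = 11 bp

[5,6,6,6,6,7,7,8,8,8,8,8,8,9,10,10,11,12,13,13,13,15,17,18,23]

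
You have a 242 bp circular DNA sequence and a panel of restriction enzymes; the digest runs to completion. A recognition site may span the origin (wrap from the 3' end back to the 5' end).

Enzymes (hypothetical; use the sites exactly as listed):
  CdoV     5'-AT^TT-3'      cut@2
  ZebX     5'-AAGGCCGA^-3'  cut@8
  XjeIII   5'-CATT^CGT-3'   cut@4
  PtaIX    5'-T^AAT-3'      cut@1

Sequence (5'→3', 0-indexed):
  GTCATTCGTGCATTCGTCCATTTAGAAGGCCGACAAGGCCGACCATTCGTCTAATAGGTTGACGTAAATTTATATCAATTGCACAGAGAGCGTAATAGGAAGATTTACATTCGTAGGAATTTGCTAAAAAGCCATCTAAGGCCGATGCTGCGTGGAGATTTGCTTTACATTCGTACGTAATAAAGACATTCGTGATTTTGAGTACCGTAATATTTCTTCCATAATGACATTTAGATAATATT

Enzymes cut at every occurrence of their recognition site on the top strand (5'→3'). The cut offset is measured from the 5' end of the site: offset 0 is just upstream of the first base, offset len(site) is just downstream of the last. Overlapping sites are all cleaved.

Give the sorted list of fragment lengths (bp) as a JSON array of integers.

Site scan:
  CdoV (ATTT, off=2): starts [19, 67, 102, 118, 157, 194, 211, 228] → cuts [21, 69, 104, 120, 159, 196, 213, 230]
  ZebX (AAGGCCGA, off=8): starts [25, 34, 137] → cuts [33, 42, 145]
  XjeIII (CATTCGT, off=4): starts [2, 10, 43, 107, 167, 186] → cuts [6, 14, 47, 111, 171, 190]
  PtaIX (TAAT, off=1): starts [51, 92, 177, 207, 221, 235] → cuts [52, 93, 178, 208, 222, 236]

All cut coordinates (distinct, sorted): [6, 14, 21, 33, 42, 47, 52, 69, 93, 104, 111, 120, 145, 159, 171, 178, 190, 196, 208, 213, 222, 230, 236]

Fragments:
  6→14: 8 bp
  14→21: 7 bp
  21→33: 12 bp
  33→42: 9 bp
  42→47: 5 bp
  47→52: 5 bp
  52→69: 17 bp
  69→93: 24 bp
  93→104: 11 bp
  104→111: 7 bp
  111→120: 9 bp
  120→145: 25 bp
  145→159: 14 bp
  159→171: 12 bp
  171→178: 7 bp
  178→190: 12 bp
  190→196: 6 bp
  196→208: 12 bp
  208→213: 5 bp
  213→222: 9 bp
  222→230: 8 bp
  230→236: 6 bp
  236→6 (wrap): 242-236+6 = 12 bp

[5,5,5,6,6,7,7,7,8,8,9,9,9,11,12,12,12,12,12,14,17,24,25]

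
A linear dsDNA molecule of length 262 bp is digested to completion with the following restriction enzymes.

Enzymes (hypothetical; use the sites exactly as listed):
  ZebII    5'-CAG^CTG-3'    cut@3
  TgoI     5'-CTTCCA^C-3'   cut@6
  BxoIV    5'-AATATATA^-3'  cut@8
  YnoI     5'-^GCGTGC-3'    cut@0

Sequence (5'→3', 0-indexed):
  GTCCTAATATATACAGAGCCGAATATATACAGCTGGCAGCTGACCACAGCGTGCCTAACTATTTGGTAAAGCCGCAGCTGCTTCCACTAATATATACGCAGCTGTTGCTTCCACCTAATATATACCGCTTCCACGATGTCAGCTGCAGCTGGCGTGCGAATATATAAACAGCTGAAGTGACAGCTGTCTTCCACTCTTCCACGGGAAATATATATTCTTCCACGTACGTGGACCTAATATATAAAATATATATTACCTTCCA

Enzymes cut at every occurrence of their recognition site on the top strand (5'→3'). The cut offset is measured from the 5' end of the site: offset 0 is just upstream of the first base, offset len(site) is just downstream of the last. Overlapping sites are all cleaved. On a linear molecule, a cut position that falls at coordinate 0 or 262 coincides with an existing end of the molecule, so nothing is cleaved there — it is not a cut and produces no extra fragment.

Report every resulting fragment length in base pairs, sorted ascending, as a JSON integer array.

[3,3,5,5,6,7,8,8,9,9,9,9,9,10,10,10,11,12,12,13,13,15,16,21,29]

Per-enzyme occurrences:
  ZebII CAGCTG/3: at [29, 36, 74, 98, 139, 145, 168, 180] ⇒ [32, 39, 77, 101, 142, 148, 171, 183]
  TgoI CTTCCAC/6: at [80, 107, 127, 187, 195, 216] ⇒ [86, 113, 133, 193, 201, 222]
  BxoIV AATATATA/8: at [5, 21, 88, 116, 158, 206, 235, 244] ⇒ [13, 29, 96, 124, 166, 214, 243, 252]
  YnoI GCGTGC/0: at [48, 151] ⇒ [48, 151]

All cut coordinates (distinct, sorted): [13, 29, 32, 39, 48, 77, 86, 96, 101, 113, 124, 133, 142, 148, 151, 166, 171, 183, 193, 201, 214, 222, 243, 252]

Fragment lengths:
  [0,13): 13 bp
  [13,29): 16 bp
  [29,32): 3 bp
  [32,39): 7 bp
  [39,48): 9 bp
  [48,77): 29 bp
  [77,86): 9 bp
  [86,96): 10 bp
  [96,101): 5 bp
  [101,113): 12 bp
  [113,124): 11 bp
  [124,133): 9 bp
  [133,142): 9 bp
  [142,148): 6 bp
  [148,151): 3 bp
  [151,166): 15 bp
  [166,171): 5 bp
  [171,183): 12 bp
  [183,193): 10 bp
  [193,201): 8 bp
  [201,214): 13 bp
  [214,222): 8 bp
  [222,243): 21 bp
  [243,252): 9 bp
  [252,262): 10 bp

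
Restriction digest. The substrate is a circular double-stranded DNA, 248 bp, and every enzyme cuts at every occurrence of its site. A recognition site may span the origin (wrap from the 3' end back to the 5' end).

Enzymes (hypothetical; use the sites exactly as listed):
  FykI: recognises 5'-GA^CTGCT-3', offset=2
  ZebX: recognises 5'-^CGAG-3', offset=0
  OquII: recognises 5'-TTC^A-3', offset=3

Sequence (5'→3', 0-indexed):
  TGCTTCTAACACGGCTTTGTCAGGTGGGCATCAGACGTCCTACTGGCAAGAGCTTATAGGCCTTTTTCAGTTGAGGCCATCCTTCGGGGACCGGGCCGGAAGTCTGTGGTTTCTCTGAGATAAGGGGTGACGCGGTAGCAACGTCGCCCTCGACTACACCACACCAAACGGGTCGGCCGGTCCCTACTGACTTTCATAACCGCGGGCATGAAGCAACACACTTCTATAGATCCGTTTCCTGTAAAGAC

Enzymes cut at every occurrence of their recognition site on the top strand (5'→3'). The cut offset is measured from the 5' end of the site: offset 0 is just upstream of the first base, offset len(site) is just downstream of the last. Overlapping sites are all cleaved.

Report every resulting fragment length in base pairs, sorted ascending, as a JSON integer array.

[52,69,127]

Scan for sites:
  FykI (GACTGCT, off=2): starts [245] → cuts [247]
  ZebX (CGAG, off=0): no sites
  OquII (TTCA, off=3): starts [65, 192] → cuts [68, 195]

All cut coordinates (distinct, sorted): [68, 195, 247]

Fragment lengths:
  68→195: 127 bp
  195→247: 52 bp
  247→68 (wrap): 248-247+68 = 69 bp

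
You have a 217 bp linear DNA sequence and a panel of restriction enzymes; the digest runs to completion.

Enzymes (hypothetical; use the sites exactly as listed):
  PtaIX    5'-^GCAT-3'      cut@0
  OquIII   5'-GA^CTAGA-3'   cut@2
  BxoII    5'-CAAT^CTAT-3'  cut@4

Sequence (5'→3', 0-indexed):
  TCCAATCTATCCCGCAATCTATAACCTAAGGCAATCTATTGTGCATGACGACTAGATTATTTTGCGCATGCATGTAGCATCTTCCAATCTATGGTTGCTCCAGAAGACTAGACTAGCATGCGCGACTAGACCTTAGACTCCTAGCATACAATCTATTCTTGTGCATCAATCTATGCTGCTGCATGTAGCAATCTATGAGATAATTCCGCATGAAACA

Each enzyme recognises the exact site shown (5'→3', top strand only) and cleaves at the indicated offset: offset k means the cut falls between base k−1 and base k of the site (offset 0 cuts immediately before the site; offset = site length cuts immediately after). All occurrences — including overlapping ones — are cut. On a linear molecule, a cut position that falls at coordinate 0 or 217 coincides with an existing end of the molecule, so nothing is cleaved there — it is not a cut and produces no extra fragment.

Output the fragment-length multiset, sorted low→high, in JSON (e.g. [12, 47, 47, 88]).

[4,6,7,7,8,8,9,9,10,10,10,10,12,12,12,14,15,17,18,19]

Scan for sites:
  PtaIX GCAT/0: at [42, 65, 69, 76, 115, 143, 162, 180, 207] ⇒ [42, 65, 69, 76, 115, 143, 162, 180, 207]
  OquIII GACTAGA/2: at [49, 105, 123] ⇒ [51, 107, 125]
  BxoII CAATCTAT/4: at [2, 14, 31, 84, 148, 166, 188] ⇒ [6, 18, 35, 88, 152, 170, 192]

Pooled cuts: [6, 18, 35, 42, 51, 65, 69, 76, 88, 107, 115, 125, 143, 152, 162, 170, 180, 192, 207]

Fragment lengths:
  [0,6): 6 bp
  [6,18): 12 bp
  [18,35): 17 bp
  [35,42): 7 bp
  [42,51): 9 bp
  [51,65): 14 bp
  [65,69): 4 bp
  [69,76): 7 bp
  [76,88): 12 bp
  [88,107): 19 bp
  [107,115): 8 bp
  [115,125): 10 bp
  [125,143): 18 bp
  [143,152): 9 bp
  [152,162): 10 bp
  [162,170): 8 bp
  [170,180): 10 bp
  [180,192): 12 bp
  [192,207): 15 bp
  [207,217): 10 bp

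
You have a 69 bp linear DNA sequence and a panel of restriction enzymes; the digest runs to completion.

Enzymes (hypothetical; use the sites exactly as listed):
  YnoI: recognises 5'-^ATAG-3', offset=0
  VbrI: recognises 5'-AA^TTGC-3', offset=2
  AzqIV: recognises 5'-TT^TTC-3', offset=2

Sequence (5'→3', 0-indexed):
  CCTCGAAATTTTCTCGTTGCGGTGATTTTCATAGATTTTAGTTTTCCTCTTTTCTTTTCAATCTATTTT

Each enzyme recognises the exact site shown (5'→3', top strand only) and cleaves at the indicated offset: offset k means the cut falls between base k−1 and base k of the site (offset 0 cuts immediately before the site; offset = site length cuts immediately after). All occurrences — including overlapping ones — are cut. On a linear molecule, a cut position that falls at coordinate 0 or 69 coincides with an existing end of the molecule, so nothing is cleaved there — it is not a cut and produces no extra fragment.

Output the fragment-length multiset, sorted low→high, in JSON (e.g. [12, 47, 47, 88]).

Per-enzyme occurrences:
  YnoI ATAG/0: at [30] ⇒ [30]
  VbrI (AATTGC, off=2): no sites
  AzqIV TTTTC/2: at [8, 25, 41, 49, 54] ⇒ [10, 27, 43, 51, 56]

All cut coordinates (distinct, sorted): [10, 27, 30, 43, 51, 56]

Fragments:
  [0,10): 10 bp
  [10,27): 17 bp
  [27,30): 3 bp
  [30,43): 13 bp
  [43,51): 8 bp
  [51,56): 5 bp
  [56,69): 13 bp

[3,5,8,10,13,13,17]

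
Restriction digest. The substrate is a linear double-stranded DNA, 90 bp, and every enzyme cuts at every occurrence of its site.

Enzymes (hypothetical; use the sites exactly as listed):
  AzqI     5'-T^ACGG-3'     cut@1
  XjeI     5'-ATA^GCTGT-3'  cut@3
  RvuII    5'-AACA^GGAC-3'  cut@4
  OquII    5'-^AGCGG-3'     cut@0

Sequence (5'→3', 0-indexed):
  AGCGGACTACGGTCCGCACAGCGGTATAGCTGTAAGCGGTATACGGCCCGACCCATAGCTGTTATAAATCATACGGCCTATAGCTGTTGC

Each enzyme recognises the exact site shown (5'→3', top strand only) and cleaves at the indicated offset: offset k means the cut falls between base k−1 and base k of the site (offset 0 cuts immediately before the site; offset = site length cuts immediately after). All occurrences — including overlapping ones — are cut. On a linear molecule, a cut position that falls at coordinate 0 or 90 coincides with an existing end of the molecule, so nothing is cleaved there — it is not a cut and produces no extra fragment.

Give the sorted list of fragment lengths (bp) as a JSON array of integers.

Scan for sites:
  AzqI (TACGG, off=1): starts [7, 41, 71] → cuts [8, 42, 72]
  XjeI (ATAGCTGT, off=3): starts [25, 54, 79] → cuts [28, 57, 82]
  RvuII (AACAGGAC, off=4): no sites
  OquII (AGCGG, off=0): starts [0, 19, 34] → cuts [19, 34] (position 0 is a terminus of the linear molecule — no cut)

Pooled cuts: [8, 19, 28, 34, 42, 57, 72, 82]

Fragment lengths:
  [0,8): 8 bp
  [8,19): 11 bp
  [19,28): 9 bp
  [28,34): 6 bp
  [34,42): 8 bp
  [42,57): 15 bp
  [57,72): 15 bp
  [72,82): 10 bp
  [82,90): 8 bp

[6,8,8,8,9,10,11,15,15]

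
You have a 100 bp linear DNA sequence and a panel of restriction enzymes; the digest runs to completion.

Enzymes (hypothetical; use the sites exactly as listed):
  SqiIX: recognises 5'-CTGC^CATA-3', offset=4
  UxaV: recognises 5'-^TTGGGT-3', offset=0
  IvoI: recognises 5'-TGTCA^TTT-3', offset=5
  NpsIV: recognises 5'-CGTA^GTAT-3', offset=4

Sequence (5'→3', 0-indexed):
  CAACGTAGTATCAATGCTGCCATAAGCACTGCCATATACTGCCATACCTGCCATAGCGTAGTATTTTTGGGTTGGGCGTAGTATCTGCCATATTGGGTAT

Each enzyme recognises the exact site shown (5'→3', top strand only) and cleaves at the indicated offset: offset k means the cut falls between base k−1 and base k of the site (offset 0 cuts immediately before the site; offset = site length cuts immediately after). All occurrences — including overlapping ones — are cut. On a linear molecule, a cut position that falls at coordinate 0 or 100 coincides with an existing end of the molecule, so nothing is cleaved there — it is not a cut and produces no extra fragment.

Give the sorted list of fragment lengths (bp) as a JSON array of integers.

Scan for sites:
  SqiIX CTGCCATA/4: at [16, 28, 38, 47, 84] ⇒ [20, 32, 42, 51, 88]
  UxaV TTGGGT/0: at [66, 92] ⇒ [66, 92]
  IvoI (TGTCATTT, off=5): no sites
  NpsIV CGTAGTAT/4: at [3, 56, 76] ⇒ [7, 60, 80]

All cut coordinates (distinct, sorted): [7, 20, 32, 42, 51, 60, 66, 80, 88, 92]

Fragments:
  [0,7): 7 bp
  [7,20): 13 bp
  [20,32): 12 bp
  [32,42): 10 bp
  [42,51): 9 bp
  [51,60): 9 bp
  [60,66): 6 bp
  [66,80): 14 bp
  [80,88): 8 bp
  [88,92): 4 bp
  [92,100): 8 bp

[4,6,7,8,8,9,9,10,12,13,14]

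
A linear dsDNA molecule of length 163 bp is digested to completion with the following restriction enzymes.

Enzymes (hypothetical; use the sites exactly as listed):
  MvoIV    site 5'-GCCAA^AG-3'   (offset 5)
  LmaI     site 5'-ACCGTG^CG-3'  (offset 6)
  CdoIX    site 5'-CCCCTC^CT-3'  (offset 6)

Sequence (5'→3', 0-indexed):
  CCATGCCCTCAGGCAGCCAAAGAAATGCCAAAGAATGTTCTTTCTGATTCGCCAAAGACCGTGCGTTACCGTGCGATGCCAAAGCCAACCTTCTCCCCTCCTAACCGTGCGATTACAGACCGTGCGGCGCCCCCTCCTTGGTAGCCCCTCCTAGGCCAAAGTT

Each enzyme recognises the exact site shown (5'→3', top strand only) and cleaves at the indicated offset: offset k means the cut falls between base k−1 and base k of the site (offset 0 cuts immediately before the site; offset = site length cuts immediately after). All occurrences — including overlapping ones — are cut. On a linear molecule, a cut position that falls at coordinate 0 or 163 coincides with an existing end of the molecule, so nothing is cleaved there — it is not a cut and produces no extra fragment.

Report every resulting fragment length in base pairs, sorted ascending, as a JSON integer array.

Scan for sites:
  MvoIV (GCCAAAG, off=5): starts [15, 26, 50, 77, 154] → cuts [20, 31, 55, 82, 159]
  LmaI (ACCGTGCG, off=6): starts [57, 67, 103, 118] → cuts [63, 73, 109, 124]
  CdoIX (CCCCTCCT, off=6): starts [94, 130, 144] → cuts [100, 136, 150]

All cut coordinates (distinct, sorted): [20, 31, 55, 63, 73, 82, 100, 109, 124, 136, 150, 159]

Fragments:
  [0,20): 20 bp
  [20,31): 11 bp
  [31,55): 24 bp
  [55,63): 8 bp
  [63,73): 10 bp
  [73,82): 9 bp
  [82,100): 18 bp
  [100,109): 9 bp
  [109,124): 15 bp
  [124,136): 12 bp
  [136,150): 14 bp
  [150,159): 9 bp
  [159,163): 4 bp

[4,8,9,9,9,10,11,12,14,15,18,20,24]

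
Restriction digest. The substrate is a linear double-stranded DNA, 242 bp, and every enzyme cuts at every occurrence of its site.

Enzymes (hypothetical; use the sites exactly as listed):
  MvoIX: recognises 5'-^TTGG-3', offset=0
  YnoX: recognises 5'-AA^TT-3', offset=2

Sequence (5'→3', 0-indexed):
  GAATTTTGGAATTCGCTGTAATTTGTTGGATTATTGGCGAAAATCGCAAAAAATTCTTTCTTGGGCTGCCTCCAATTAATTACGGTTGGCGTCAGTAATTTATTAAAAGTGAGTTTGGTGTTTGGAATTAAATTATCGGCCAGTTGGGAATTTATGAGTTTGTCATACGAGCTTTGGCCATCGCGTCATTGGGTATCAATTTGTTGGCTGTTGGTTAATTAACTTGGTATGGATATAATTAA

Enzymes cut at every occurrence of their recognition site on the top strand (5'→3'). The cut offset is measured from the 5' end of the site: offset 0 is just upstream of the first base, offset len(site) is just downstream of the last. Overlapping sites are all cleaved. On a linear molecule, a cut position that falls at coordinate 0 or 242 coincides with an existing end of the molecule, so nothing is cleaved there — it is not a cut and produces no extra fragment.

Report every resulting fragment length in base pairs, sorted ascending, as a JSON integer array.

Site scan:
  MvoIX (TTGG, off=0): starts [5, 25, 33, 60, 85, 114, 121, 143, 173, 188, 203, 210, 223] → cuts [5, 25, 33, 60, 85, 114, 121, 143, 173, 188, 203, 210, 223]
  YnoX (AATT, off=2): starts [1, 9, 19, 51, 73, 77, 96, 125, 130, 148, 197, 216, 236] → cuts [3, 11, 21, 53, 75, 79, 98, 127, 132, 150, 199, 218, 238]

Pooled cuts: [3, 5, 11, 21, 25, 33, 53, 60, 75, 79, 85, 98, 114, 121, 127, 132, 143, 150, 173, 188, 199, 203, 210, 218, 223, 238]

Fragment lengths:
  [0,3): 3 bp
  [3,5): 2 bp
  [5,11): 6 bp
  [11,21): 10 bp
  [21,25): 4 bp
  [25,33): 8 bp
  [33,53): 20 bp
  [53,60): 7 bp
  [60,75): 15 bp
  [75,79): 4 bp
  [79,85): 6 bp
  [85,98): 13 bp
  [98,114): 16 bp
  [114,121): 7 bp
  [121,127): 6 bp
  [127,132): 5 bp
  [132,143): 11 bp
  [143,150): 7 bp
  [150,173): 23 bp
  [173,188): 15 bp
  [188,199): 11 bp
  [199,203): 4 bp
  [203,210): 7 bp
  [210,218): 8 bp
  [218,223): 5 bp
  [223,238): 15 bp
  [238,242): 4 bp

[2,3,4,4,4,4,5,5,6,6,6,7,7,7,7,8,8,10,11,11,13,15,15,15,16,20,23]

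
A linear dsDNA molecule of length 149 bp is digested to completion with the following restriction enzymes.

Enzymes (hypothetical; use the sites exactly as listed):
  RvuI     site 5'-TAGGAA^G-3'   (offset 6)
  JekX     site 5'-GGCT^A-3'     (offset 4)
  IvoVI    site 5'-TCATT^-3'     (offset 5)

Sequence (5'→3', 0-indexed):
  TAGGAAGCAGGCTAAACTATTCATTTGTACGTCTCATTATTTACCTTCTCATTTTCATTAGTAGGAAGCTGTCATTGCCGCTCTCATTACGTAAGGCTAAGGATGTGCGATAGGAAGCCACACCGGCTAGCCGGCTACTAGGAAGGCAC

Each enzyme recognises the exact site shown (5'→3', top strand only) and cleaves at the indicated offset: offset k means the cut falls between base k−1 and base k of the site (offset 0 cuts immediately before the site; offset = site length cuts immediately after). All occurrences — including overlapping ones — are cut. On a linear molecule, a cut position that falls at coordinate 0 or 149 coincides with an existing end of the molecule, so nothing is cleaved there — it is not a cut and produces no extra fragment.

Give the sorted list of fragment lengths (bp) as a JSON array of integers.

Site scan:
  RvuI TAGGAAG/6: at [0, 61, 110, 138] ⇒ [6, 67, 116, 144]
  JekX GGCTA/4: at [9, 94, 124, 132] ⇒ [13, 98, 128, 136]
  IvoVI TCATT/5: at [20, 33, 48, 54, 71, 83] ⇒ [25, 38, 53, 59, 76, 88]

All cut coordinates (distinct, sorted): [6, 13, 25, 38, 53, 59, 67, 76, 88, 98, 116, 128, 136, 144]

Fragments:
  [0,6): 6 bp
  [6,13): 7 bp
  [13,25): 12 bp
  [25,38): 13 bp
  [38,53): 15 bp
  [53,59): 6 bp
  [59,67): 8 bp
  [67,76): 9 bp
  [76,88): 12 bp
  [88,98): 10 bp
  [98,116): 18 bp
  [116,128): 12 bp
  [128,136): 8 bp
  [136,144): 8 bp
  [144,149): 5 bp

[5,6,6,7,8,8,8,9,10,12,12,12,13,15,18]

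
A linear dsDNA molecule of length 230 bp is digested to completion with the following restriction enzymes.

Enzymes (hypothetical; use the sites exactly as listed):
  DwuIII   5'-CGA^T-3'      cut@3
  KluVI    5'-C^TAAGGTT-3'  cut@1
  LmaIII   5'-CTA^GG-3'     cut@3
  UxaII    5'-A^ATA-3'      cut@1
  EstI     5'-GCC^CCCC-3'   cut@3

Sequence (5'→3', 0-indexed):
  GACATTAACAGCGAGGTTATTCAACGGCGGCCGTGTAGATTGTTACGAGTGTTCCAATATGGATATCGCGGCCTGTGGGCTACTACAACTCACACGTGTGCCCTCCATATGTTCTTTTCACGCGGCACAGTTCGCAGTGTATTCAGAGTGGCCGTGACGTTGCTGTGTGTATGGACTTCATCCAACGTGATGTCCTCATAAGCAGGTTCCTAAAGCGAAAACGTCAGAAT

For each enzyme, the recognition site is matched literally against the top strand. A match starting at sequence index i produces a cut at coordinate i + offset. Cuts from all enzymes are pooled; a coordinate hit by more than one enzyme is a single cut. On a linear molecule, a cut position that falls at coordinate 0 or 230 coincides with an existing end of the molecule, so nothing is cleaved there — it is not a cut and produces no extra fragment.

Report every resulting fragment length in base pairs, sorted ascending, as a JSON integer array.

[56,174]

Site scan:
  DwuIII (CGAT, off=3): no sites
  KluVI (CTAAGGTT, off=1): no sites
  LmaIII (CTAGG, off=3): no sites
  UxaII AATA/1: at [55] ⇒ [56]
  EstI (GCCCCCC, off=3): no sites

Pooled cuts: [56]

Fragment lengths:
  [0,56): 56 bp
  [56,230): 174 bp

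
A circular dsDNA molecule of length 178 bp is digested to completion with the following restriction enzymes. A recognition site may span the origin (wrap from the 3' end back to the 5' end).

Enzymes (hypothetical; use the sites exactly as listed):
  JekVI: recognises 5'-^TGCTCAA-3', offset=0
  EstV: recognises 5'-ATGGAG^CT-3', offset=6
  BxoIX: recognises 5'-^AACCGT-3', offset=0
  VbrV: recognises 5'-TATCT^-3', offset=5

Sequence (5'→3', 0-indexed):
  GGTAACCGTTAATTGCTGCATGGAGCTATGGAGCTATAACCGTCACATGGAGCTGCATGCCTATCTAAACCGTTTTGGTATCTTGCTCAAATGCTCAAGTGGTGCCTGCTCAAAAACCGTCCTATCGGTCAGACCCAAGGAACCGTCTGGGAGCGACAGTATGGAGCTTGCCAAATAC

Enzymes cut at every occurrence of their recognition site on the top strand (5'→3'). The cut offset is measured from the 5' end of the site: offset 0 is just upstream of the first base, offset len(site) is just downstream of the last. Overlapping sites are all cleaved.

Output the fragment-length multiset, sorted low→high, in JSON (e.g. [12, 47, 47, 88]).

Per-enzyme occurrences:
  JekVI (TGCTCAA, off=0): starts [83, 91, 106] → cuts [83, 91, 106]
  EstV (ATGGAGCT, off=6): starts [19, 27, 46, 160] → cuts [25, 33, 52, 166]
  BxoIX (AACCGT, off=0): starts [3, 37, 67, 114, 140] → cuts [3, 37, 67, 114, 140]
  VbrV (TATCT, off=5): starts [61, 78] → cuts [66, 83]

Pooled cuts: [3, 25, 33, 37, 52, 66, 67, 83, 91, 106, 114, 140, 166]

Fragment lengths:
  3→25: 22 bp
  25→33: 8 bp
  33→37: 4 bp
  37→52: 15 bp
  52→66: 14 bp
  66→67: 1 bp
  67→83: 16 bp
  83→91: 8 bp
  91→106: 15 bp
  106→114: 8 bp
  114→140: 26 bp
  140→166: 26 bp
  166→3 (wrap): 178-166+3 = 15 bp

[1,4,8,8,8,14,15,15,15,16,22,26,26]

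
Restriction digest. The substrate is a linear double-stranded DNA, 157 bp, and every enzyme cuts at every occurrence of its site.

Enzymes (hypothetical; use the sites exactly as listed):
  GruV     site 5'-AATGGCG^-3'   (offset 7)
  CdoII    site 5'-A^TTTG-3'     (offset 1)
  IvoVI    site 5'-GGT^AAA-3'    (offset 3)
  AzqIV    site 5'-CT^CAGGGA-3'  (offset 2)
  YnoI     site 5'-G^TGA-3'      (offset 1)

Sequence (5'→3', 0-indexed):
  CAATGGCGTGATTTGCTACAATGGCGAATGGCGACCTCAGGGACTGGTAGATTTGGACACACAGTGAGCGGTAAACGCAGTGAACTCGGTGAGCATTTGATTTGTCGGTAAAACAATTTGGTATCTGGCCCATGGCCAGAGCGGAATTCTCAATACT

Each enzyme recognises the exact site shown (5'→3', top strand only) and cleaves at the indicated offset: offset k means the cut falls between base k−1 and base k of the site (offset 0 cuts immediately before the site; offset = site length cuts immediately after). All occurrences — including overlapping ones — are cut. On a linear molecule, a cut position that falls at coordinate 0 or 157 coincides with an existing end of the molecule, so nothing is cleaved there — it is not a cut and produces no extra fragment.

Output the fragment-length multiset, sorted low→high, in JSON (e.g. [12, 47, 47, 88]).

[3,4,5,6,7,7,8,8,8,9,9,13,14,15,41]

Per-enzyme occurrences:
  GruV AATGGCG/7: at [1, 19, 26] ⇒ [8, 26, 33]
  CdoII ATTTG/1: at [10, 50, 94, 99, 115] ⇒ [11, 51, 95, 100, 116]
  IvoVI GGTAAA/3: at [69, 106] ⇒ [72, 109]
  AzqIV CTCAGGGA/2: at [35] ⇒ [37]
  YnoI GTGA/1: at [7, 63, 79, 88] ⇒ [8, 64, 80, 89]

All cut coordinates (distinct, sorted): [8, 11, 26, 33, 37, 51, 64, 72, 80, 89, 95, 100, 109, 116]

Fragment lengths:
  [0,8): 8 bp
  [8,11): 3 bp
  [11,26): 15 bp
  [26,33): 7 bp
  [33,37): 4 bp
  [37,51): 14 bp
  [51,64): 13 bp
  [64,72): 8 bp
  [72,80): 8 bp
  [80,89): 9 bp
  [89,95): 6 bp
  [95,100): 5 bp
  [100,109): 9 bp
  [109,116): 7 bp
  [116,157): 41 bp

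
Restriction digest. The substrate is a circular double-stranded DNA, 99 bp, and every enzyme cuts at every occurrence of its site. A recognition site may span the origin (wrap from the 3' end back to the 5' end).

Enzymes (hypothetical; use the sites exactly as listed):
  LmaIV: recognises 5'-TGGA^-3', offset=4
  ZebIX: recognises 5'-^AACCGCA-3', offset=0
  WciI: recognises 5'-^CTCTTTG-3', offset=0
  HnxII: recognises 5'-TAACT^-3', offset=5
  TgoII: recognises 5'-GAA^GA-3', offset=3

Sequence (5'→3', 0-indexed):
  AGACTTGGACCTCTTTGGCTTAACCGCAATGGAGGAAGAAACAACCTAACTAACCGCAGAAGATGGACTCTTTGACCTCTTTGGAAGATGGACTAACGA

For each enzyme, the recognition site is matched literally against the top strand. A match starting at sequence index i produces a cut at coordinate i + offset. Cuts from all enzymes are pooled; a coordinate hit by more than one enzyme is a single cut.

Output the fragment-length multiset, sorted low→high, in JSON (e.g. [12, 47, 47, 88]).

Site scan:
  LmaIV (TGGA, off=4): starts [5, 29, 63, 81, 88] → cuts [9, 33, 67, 85, 92]
  ZebIX (AACCGCA, off=0): starts [21, 51] → cuts [21, 51]
  WciI (CTCTTTG, off=0): starts [10, 67, 76] → cuts [10, 67, 76]
  HnxII (TAACT, off=5): starts [46] → cuts [51]
  TgoII (GAAGA, off=3): starts [34, 58, 83, 97] → cuts [1, 37, 61, 86]

All cut coordinates (distinct, sorted): [1, 9, 10, 21, 33, 37, 51, 61, 67, 76, 85, 86, 92]

Fragment lengths:
  1→9: 8 bp
  9→10: 1 bp
  10→21: 11 bp
  21→33: 12 bp
  33→37: 4 bp
  37→51: 14 bp
  51→61: 10 bp
  61→67: 6 bp
  67→76: 9 bp
  76→85: 9 bp
  85→86: 1 bp
  86→92: 6 bp
  92→1 (wrap): 99-92+1 = 8 bp

[1,1,4,6,6,8,8,9,9,10,11,12,14]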